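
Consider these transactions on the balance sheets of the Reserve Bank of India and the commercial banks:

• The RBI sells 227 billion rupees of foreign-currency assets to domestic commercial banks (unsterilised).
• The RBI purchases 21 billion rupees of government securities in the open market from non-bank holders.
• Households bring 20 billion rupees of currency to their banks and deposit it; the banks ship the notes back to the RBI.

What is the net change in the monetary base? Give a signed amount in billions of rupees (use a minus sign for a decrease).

FX sale 227 billion rupees: RBI balance sheet contracts → −227B.
Asset purchase (from non-banks) 21 billion rupees: RBI balance sheet expands → +21B.
Currency deposit 20 billion rupees: just a shift between currency and reserves — both are base money → 0.
Net: −227 + 21 + 0 = -206 billion.

-206 billion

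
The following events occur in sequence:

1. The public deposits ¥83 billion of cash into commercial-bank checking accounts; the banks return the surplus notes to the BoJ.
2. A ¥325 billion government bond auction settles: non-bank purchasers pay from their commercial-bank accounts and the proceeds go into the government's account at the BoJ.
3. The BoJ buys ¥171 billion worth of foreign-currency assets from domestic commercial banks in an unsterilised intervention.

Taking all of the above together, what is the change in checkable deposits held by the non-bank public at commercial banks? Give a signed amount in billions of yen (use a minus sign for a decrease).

Currency deposit ¥83 billion: non-bank counterparties' bank balances rise → +¥83B.
Government account inflow ¥325 billion: non-bank counterparties' bank balances fall → −¥325B.
FX purchase ¥171 billion: the counterparty is a bank, so public deposits are unchanged → 0.
Net: 83 − 325 + 0 = -¥242 billion.

-¥242 billion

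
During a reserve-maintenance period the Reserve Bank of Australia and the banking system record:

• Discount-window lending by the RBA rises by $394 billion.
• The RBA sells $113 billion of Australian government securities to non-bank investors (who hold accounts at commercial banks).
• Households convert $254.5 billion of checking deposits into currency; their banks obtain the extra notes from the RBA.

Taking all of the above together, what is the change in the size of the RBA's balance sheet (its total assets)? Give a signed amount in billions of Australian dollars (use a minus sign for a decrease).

+$281 billion

Discount-window loan $394 billion: an RBA asset is acquired → +$394B.
Asset sale (to non-banks) $113 billion: an RBA asset is shed → −$113B.
Currency withdrawal $254.5 billion: only the composition of liabilities changes → 0.
Net: 394 − 113 + 0 = +$281 billion.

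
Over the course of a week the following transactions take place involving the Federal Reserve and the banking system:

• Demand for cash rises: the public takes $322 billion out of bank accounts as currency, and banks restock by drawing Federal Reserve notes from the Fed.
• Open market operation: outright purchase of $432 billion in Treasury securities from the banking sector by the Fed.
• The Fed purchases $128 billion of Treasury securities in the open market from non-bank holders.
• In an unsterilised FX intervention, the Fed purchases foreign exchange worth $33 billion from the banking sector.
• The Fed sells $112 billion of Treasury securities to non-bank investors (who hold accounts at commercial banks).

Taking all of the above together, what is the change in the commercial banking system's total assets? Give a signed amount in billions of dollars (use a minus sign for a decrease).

Currency withdrawal $322 billion: bank balance sheets shrink → −$322B.
OMO purchase (from banks) $432 billion: just an asset swap on bank balance sheets → 0.
Asset purchase (from non-banks) $128 billion: bank balance sheets expand → +$128B.
FX purchase $33 billion: just an asset swap on bank balance sheets → 0.
Asset sale (to non-banks) $112 billion: bank balance sheets shrink → −$112B.
Net: −322 + 0 + 128 + 0 − 112 = -$306 billion.

-$306 billion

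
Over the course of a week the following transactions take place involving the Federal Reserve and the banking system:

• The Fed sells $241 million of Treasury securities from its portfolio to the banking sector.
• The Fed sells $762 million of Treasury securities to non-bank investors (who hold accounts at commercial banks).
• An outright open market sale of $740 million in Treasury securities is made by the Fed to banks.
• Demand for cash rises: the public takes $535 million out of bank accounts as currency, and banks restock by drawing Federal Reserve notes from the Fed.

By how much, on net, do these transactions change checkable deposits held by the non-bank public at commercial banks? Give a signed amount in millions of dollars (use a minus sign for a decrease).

-$1297 million

OMO sale (to banks) $241 million: the counterparty is a bank, so public deposits are unchanged → 0.
Asset sale (to non-banks) $762 million: non-bank counterparties' bank balances fall → −$762M.
OMO sale (to banks) $740 million: the counterparty is a bank, so public deposits are unchanged → 0.
Currency withdrawal $535 million: non-bank counterparties' bank balances fall → −$535M.
Net: 0 − 762 + 0 − 535 = -$1297 million.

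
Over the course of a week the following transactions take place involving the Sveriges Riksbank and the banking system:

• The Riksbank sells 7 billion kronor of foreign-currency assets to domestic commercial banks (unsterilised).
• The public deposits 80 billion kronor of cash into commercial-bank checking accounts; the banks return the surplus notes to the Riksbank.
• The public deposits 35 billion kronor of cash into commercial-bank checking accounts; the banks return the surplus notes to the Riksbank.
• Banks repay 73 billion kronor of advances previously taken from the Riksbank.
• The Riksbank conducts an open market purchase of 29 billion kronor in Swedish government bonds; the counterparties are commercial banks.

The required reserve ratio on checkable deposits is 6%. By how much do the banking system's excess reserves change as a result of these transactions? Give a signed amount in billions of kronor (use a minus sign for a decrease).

FX sale 7 billion kronor: reserves −7B, deposits 0.
Currency deposit 80 billion kronor: reserves +80B, deposits +80B.
Currency deposit 35 billion kronor: reserves +35B, deposits +35B.
Discount-window repayment 73 billion kronor: reserves −73B, deposits 0.
OMO purchase (from banks) 29 billion kronor: reserves +29B, deposits 0.
Totals: Δreserves = +64B, Δdeposits = +115B.
Δrequired reserves = 6% × +115B = +6.9B.
Δexcess reserves = Δreserves − Δrequired = +64B − (+6.9B) = +57.1 billion.

+57.1 billion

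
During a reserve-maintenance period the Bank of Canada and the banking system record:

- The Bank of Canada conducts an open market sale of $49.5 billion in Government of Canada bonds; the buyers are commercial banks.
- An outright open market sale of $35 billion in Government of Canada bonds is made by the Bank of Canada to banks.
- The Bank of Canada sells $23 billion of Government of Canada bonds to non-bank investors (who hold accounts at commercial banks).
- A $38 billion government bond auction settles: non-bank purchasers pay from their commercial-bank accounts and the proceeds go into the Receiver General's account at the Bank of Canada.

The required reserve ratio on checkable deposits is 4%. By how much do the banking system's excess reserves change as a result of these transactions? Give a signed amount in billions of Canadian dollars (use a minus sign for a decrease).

-$143.06 billion

OMO sale (to banks) $49.5 billion: reserves −$49.5B, deposits 0.
OMO sale (to banks) $35 billion: reserves −$35B, deposits 0.
Asset sale (to non-banks) $23 billion: reserves −$23B, deposits −$23B.
Government account inflow $38 billion: reserves −$38B, deposits −$38B.
Totals: Δreserves = −$145.5B, Δdeposits = −$61B.
Δrequired reserves = 4% × −$61B = −$2.44B.
Δexcess reserves = Δreserves − Δrequired = −$145.5B − (−$2.44B) = -$143.06 billion.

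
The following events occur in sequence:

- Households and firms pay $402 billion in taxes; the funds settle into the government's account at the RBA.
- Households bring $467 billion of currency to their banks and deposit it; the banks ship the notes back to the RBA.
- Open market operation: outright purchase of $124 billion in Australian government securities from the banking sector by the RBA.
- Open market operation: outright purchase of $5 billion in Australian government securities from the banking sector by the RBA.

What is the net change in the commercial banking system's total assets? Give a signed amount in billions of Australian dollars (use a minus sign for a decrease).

Government account inflow $402 billion: bank balance sheets shrink → −$402B.
Currency deposit $467 billion: bank balance sheets expand → +$467B.
OMO purchase (from banks) $124 billion: just an asset swap on bank balance sheets → 0.
OMO purchase (from banks) $5 billion: just an asset swap on bank balance sheets → 0.
Net: −402 + 467 + 0 + 0 = +$65 billion.

+$65 billion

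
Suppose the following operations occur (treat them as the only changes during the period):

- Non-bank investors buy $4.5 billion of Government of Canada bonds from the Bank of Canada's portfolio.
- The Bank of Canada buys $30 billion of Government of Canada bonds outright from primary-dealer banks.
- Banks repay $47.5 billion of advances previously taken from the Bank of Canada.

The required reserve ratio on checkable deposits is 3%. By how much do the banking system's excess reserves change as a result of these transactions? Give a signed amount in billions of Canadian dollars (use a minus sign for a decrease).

Asset sale (to non-banks) $4.5 billion: reserves −$4.5B, deposits −$4.5B.
OMO purchase (from banks) $30 billion: reserves +$30B, deposits 0.
Discount-window repayment $47.5 billion: reserves −$47.5B, deposits 0.
Totals: Δreserves = −$22B, Δdeposits = −$4.5B.
Δrequired reserves = 3% × −$4.5B = −$0.135B.
Δexcess reserves = Δreserves − Δrequired = −$22B − (−$0.135B) = -$21.865 billion.

-$21.865 billion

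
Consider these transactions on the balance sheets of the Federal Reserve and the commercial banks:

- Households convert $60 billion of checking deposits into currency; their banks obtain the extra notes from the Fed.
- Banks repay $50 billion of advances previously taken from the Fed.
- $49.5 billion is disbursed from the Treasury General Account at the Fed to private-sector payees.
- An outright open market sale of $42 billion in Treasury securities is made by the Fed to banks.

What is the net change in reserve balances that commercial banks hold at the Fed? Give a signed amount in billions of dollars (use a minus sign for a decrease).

Currency withdrawal $60 billion: banks swap reserves for currency → −$60B.
Discount-window repayment $50 billion: repayment is debited from reserves → −$50B.
Government spending $49.5 billion: government payments flow into bank reserve accounts → +$49.5B.
OMO sale (to banks) $42 billion: the buying banks pay out of their reserve balances → −$42B.
Net: −60 − 50 + 49.5 − 42 = -$102.5 billion.

-$102.5 billion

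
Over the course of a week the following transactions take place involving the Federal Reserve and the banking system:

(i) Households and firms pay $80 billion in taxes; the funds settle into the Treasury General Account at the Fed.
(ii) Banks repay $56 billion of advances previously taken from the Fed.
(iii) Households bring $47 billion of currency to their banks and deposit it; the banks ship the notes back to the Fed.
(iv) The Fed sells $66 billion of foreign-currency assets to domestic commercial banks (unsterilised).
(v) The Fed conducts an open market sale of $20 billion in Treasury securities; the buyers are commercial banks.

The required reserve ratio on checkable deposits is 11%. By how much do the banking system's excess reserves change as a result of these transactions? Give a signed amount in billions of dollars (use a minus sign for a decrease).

Government account inflow $80 billion: reserves −$80B, deposits −$80B.
Discount-window repayment $56 billion: reserves −$56B, deposits 0.
Currency deposit $47 billion: reserves +$47B, deposits +$47B.
FX sale $66 billion: reserves −$66B, deposits 0.
OMO sale (to banks) $20 billion: reserves −$20B, deposits 0.
Totals: Δreserves = −$175B, Δdeposits = −$33B.
Δrequired reserves = 11% × −$33B = −$3.63B.
Δexcess reserves = Δreserves − Δrequired = −$175B − (−$3.63B) = -$171.37 billion.

-$171.37 billion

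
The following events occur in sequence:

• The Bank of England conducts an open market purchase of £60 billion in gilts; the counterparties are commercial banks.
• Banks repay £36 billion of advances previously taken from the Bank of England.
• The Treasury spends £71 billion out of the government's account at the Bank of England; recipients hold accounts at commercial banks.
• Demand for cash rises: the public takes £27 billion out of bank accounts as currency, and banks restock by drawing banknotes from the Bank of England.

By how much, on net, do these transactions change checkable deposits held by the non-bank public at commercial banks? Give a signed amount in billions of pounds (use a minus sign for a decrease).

Bank of England balance sheet:
  Assets:      Securities +£60B, Loans to banks −£36B
  Liabilities: Bank reserves +£68B, Currency in circulation +£27B, Government deposits −£71B
Commercial banking system:
  Assets:      Reserves at CB +£68B, Securities −£60B
  Liabilities: Checkable deposits +£44B, Borrowings from CB −£36B
So the change in checkable deposits held by the non-bank public at commercial banks is +£44 billion.

+£44 billion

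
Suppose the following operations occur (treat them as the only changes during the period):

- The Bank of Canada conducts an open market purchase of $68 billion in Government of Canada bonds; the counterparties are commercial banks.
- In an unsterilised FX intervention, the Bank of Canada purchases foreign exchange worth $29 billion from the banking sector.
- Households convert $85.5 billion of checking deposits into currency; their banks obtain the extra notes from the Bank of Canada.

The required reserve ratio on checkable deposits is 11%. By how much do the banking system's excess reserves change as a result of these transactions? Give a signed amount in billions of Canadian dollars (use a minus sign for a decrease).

OMO purchase (from banks) $68 billion: reserves +$68B, deposits 0.
FX purchase $29 billion: reserves +$29B, deposits 0.
Currency withdrawal $85.5 billion: reserves −$85.5B, deposits −$85.5B.
Totals: Δreserves = +$11.5B, Δdeposits = −$85.5B.
Δrequired reserves = 11% × −$85.5B = −$9.405B.
Δexcess reserves = Δreserves − Δrequired = +$11.5B − (−$9.405B) = +$20.905 billion.

+$20.905 billion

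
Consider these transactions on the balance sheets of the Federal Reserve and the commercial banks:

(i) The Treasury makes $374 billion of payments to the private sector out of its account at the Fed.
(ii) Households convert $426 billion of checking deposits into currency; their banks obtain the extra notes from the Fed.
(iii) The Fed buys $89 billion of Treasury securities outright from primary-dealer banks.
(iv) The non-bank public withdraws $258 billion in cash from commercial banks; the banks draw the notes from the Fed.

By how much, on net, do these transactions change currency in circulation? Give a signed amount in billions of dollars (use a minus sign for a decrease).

Government spending $374 billion: no currency enters or leaves circulation → 0.
Currency withdrawal $426 billion: notes leave the central bank → +$426B.
OMO purchase (from banks) $89 billion: no currency enters or leaves circulation → 0.
Currency withdrawal $258 billion: notes leave the central bank → +$258B.
Net: 0 + 426 + 0 + 258 = +$684 billion.

+$684 billion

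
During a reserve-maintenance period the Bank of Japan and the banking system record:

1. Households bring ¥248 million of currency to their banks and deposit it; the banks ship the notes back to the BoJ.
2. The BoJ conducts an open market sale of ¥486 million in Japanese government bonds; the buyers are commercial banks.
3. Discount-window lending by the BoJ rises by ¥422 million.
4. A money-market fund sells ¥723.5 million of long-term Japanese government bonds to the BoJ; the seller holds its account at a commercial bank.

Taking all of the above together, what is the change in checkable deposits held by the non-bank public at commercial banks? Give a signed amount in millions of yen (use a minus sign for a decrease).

BoJ balance sheet:
  Assets:      Securities +¥237.5M, Loans to banks +¥422M
  Liabilities: Bank reserves +¥907.5M, Currency in circulation −¥248M
Commercial banking system:
  Assets:      Reserves at CB +¥907.5M, Securities +¥486M
  Liabilities: Checkable deposits +¥971.5M, Borrowings from CB +¥422M
So the change in checkable deposits held by the non-bank public at commercial banks is +¥971.5 million.

+¥971.5 million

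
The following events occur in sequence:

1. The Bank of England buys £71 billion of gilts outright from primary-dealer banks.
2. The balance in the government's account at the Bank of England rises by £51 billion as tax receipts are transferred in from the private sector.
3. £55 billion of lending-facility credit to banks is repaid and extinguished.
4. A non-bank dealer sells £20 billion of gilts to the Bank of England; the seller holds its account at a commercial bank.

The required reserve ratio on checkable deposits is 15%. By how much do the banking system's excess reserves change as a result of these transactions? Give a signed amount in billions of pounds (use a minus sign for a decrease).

-£10.35 billion

OMO purchase (from banks) £71 billion: reserves +£71B, deposits 0.
Government account inflow £51 billion: reserves −£51B, deposits −£51B.
Discount-window repayment £55 billion: reserves −£55B, deposits 0.
Asset purchase (from non-banks) £20 billion: reserves +£20B, deposits +£20B.
Totals: Δreserves = −£15B, Δdeposits = −£31B.
Δrequired reserves = 15% × −£31B = −£4.65B.
Δexcess reserves = Δreserves − Δrequired = −£15B − (−£4.65B) = -£10.35 billion.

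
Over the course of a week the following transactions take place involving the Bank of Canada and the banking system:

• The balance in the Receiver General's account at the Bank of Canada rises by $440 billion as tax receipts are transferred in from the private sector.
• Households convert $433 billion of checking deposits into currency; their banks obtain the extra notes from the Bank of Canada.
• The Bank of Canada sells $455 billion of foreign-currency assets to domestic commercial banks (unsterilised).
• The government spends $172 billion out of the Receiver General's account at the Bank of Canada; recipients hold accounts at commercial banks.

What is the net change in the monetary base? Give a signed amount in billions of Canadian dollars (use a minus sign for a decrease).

Bank of Canada balance sheet:
  Assets:      Foreign assets −$455B
  Liabilities: Bank reserves −$1156B, Currency in circulation +$433B, Government deposits +$268B
Monetary base = currency + reserves: +$433B + (−$1156B) = -$723 billion.

-$723 billion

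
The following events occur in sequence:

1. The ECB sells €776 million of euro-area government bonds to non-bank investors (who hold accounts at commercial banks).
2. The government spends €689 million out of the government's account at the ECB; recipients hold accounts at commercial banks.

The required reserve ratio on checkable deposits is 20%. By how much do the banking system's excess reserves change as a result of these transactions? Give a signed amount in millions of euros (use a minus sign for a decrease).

Asset sale (to non-banks) €776 million: reserves −€776M, deposits −€776M.
Government spending €689 million: reserves +€689M, deposits +€689M.
Totals: Δreserves = −€87M, Δdeposits = −€87M.
Δrequired reserves = 20% × −€87M = −€17.4M.
Δexcess reserves = Δreserves − Δrequired = −€87M − (−€17.4M) = -€69.6 million.

-€69.6 million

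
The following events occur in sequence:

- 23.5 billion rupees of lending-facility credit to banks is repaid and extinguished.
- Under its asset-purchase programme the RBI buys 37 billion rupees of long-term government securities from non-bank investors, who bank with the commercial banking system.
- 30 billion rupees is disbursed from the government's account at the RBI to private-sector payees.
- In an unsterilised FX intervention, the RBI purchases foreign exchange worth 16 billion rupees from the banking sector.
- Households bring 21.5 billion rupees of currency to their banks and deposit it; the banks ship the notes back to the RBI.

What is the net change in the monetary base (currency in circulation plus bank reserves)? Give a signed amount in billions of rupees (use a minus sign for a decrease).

+59.5 billion

RBI balance sheet:
  Assets:      Securities +37B, Loans to banks −23.5B, Foreign assets +16B
  Liabilities: Bank reserves +81B, Currency in circulation −21.5B, Government deposits −30B
Commercial banking system:
  Assets:      Reserves at CB +81B, Foreign assets −16B
  Liabilities: Checkable deposits +88.5B, Borrowings from CB −23.5B
Monetary base = currency + reserves: −21.5B + (+81B) = +59.5 billion.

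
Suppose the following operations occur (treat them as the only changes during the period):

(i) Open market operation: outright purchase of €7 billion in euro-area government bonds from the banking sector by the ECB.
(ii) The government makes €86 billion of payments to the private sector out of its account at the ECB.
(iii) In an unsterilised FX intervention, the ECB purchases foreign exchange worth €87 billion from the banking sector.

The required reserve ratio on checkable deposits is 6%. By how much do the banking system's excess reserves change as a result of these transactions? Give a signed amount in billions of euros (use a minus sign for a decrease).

+€174.84 billion

OMO purchase (from banks) €7 billion: reserves +€7B, deposits 0.
Government spending €86 billion: reserves +€86B, deposits +€86B.
FX purchase €87 billion: reserves +€87B, deposits 0.
Totals: Δreserves = +€180B, Δdeposits = +€86B.
Δrequired reserves = 6% × +€86B = +€5.16B.
Δexcess reserves = Δreserves − Δrequired = +€180B − (+€5.16B) = +€174.84 billion.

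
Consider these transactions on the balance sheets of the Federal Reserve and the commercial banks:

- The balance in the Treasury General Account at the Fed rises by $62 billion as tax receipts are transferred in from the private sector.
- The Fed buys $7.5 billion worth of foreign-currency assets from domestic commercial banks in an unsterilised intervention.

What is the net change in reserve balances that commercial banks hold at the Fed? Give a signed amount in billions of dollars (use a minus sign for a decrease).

-$54.5 billion

Fed balance sheet:
  Assets:      Foreign assets +$7.5B
  Liabilities: Bank reserves −$54.5B, Government deposits +$62B
So the change in reserve balances that commercial banks hold at the Fed is -$54.5 billion.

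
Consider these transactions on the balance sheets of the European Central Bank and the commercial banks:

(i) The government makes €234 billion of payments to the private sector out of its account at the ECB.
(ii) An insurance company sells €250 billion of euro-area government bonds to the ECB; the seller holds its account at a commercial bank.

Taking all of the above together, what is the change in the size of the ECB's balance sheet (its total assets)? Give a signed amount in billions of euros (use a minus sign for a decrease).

+€250 billion

Government spending €234 billion: only the composition of liabilities changes → 0.
Asset purchase (from non-banks) €250 billion: an ECB asset is acquired → +€250B.
Net: 0 + 250 = +€250 billion.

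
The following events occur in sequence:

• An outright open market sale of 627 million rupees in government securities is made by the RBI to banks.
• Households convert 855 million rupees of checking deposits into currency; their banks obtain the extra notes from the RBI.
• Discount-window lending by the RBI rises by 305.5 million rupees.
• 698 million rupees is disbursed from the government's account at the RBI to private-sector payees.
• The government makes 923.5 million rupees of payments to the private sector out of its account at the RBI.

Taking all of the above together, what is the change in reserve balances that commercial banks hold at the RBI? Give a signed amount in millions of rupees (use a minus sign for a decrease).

RBI balance sheet:
  Assets:      Securities −627M, Loans to banks +305.5M
  Liabilities: Bank reserves +445M, Currency in circulation +855M, Government deposits −1621.5M
So the change in reserve balances that commercial banks hold at the RBI is +445 million.

+445 million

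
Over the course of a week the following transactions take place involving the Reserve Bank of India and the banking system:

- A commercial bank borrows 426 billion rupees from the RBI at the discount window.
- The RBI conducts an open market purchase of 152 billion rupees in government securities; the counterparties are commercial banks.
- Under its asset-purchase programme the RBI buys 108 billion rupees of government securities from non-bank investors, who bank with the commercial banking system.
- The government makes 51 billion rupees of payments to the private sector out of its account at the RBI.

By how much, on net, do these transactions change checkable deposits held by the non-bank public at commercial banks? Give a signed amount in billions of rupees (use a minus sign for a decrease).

RBI balance sheet:
  Assets:      Securities +260B, Loans to banks +426B
  Liabilities: Bank reserves +737B, Government deposits −51B
Commercial banking system:
  Assets:      Reserves at CB +737B, Securities −152B
  Liabilities: Checkable deposits +159B, Borrowings from CB +426B
So the change in checkable deposits held by the non-bank public at commercial banks is +159 billion.

+159 billion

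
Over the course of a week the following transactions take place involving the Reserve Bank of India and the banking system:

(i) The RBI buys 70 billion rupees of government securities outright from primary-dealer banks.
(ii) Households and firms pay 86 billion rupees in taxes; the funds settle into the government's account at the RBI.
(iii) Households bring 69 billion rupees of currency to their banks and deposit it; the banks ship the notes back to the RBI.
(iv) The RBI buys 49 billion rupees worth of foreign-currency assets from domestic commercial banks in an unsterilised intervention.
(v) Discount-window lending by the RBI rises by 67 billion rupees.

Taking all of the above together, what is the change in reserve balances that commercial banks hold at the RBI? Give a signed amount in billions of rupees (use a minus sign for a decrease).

+169 billion

RBI balance sheet:
  Assets:      Securities +70B, Loans to banks +67B, Foreign assets +49B
  Liabilities: Bank reserves +169B, Currency in circulation −69B, Government deposits +86B
So the change in reserve balances that commercial banks hold at the RBI is +169 billion.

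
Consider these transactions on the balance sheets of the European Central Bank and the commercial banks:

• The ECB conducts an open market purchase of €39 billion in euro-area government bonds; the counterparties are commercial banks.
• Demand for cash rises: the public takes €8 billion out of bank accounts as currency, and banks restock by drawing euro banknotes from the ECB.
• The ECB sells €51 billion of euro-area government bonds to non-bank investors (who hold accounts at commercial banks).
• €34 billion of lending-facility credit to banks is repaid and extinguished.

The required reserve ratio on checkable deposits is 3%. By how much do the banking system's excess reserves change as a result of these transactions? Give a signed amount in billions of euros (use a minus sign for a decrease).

-€52.23 billion

OMO purchase (from banks) €39 billion: reserves +€39B, deposits 0.
Currency withdrawal €8 billion: reserves −€8B, deposits −€8B.
Asset sale (to non-banks) €51 billion: reserves −€51B, deposits −€51B.
Discount-window repayment €34 billion: reserves −€34B, deposits 0.
Totals: Δreserves = −€54B, Δdeposits = −€59B.
Δrequired reserves = 3% × −€59B = −€1.77B.
Δexcess reserves = Δreserves − Δrequired = −€54B − (−€1.77B) = -€52.23 billion.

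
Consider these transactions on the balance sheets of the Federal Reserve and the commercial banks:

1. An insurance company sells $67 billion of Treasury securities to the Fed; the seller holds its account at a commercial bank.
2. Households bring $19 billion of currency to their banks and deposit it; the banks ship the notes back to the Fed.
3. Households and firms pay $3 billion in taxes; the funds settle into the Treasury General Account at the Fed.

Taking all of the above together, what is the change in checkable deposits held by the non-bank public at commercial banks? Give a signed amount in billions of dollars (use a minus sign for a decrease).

Asset purchase (from non-banks) $67 billion: non-bank counterparties' bank balances rise → +$67B.
Currency deposit $19 billion: non-bank counterparties' bank balances rise → +$19B.
Government account inflow $3 billion: non-bank counterparties' bank balances fall → −$3B.
Net: 67 + 19 − 3 = +$83 billion.

+$83 billion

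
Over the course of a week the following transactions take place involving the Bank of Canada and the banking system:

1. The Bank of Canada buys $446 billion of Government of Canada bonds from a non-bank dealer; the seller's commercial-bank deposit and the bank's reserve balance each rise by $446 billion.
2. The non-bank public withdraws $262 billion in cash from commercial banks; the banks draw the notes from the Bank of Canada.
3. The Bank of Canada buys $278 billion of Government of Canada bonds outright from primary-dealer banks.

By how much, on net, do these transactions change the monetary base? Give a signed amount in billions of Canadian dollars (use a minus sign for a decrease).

Asset purchase (from non-banks) $446 billion: Bank of Canada balance sheet expands → +$446B.
Currency withdrawal $262 billion: just a shift between currency and reserves — both are base money → 0.
OMO purchase (from banks) $278 billion: Bank of Canada balance sheet expands → +$278B.
Net: 446 + 0 + 278 = +$724 billion.

+$724 billion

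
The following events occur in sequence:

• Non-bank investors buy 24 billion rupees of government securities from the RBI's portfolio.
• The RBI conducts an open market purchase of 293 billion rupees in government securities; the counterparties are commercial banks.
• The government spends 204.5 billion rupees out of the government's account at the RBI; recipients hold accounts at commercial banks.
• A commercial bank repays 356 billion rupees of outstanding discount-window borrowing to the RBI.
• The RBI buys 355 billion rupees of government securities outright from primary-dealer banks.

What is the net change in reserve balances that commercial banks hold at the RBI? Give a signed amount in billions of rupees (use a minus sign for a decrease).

+472.5 billion

Asset sale (to non-banks) 24 billion rupees: the non-bank buyers' banks settle from reserves → −24B.
OMO purchase (from banks) 293 billion rupees: the RBI pays by crediting reserve accounts → +293B.
Government spending 204.5 billion rupees: government payments flow into bank reserve accounts → +204.5B.
Discount-window repayment 356 billion rupees: repayment is debited from reserves → −356B.
OMO purchase (from banks) 355 billion rupees: the RBI pays by crediting reserve accounts → +355B.
Net: −24 + 293 + 204.5 − 356 + 355 = +472.5 billion.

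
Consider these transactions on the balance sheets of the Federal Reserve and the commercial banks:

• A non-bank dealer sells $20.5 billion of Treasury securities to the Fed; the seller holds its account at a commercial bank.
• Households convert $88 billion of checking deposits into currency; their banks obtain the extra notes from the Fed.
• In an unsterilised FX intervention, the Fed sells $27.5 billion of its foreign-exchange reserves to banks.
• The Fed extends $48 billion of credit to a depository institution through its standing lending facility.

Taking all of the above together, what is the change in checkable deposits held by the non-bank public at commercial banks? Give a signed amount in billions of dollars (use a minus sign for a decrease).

Fed balance sheet:
  Assets:      Securities +$20.5B, Loans to banks +$48B, Foreign assets −$27.5B
  Liabilities: Bank reserves −$47B, Currency in circulation +$88B
Commercial banking system:
  Assets:      Reserves at CB −$47B, Foreign assets +$27.5B
  Liabilities: Checkable deposits −$67.5B, Borrowings from CB +$48B
So the change in checkable deposits held by the non-bank public at commercial banks is -$67.5 billion.

-$67.5 billion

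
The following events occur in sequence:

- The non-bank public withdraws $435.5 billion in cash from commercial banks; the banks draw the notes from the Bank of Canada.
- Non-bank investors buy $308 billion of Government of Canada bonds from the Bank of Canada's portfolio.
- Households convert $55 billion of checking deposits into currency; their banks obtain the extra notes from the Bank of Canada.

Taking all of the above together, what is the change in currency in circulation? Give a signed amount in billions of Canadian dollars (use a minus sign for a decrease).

+$490.5 billion

Bank of Canada balance sheet:
  Assets:      Securities −$308B
  Liabilities: Bank reserves −$798.5B, Currency in circulation +$490.5B
So the change in currency in circulation is +$490.5 billion.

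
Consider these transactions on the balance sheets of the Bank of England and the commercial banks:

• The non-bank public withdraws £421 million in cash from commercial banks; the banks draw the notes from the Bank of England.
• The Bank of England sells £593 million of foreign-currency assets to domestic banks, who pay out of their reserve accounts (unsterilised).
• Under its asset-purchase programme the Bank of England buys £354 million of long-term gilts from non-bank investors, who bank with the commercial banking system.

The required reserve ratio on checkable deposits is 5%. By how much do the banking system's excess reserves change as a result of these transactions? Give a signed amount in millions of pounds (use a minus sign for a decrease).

-£656.65 million

Currency withdrawal £421 million: reserves −£421M, deposits −£421M.
FX sale £593 million: reserves −£593M, deposits 0.
Asset purchase (from non-banks) £354 million: reserves +£354M, deposits +£354M.
Totals: Δreserves = −£660M, Δdeposits = −£67M.
Δrequired reserves = 5% × −£67M = −£3.35M.
Δexcess reserves = Δreserves − Δrequired = −£660M − (−£3.35M) = -£656.65 million.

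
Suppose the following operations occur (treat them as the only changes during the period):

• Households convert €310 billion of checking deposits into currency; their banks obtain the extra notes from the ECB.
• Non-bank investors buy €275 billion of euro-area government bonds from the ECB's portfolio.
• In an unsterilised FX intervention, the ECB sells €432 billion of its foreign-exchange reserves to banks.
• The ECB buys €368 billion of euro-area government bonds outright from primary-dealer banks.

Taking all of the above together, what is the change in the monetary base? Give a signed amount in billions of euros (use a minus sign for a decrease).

-€339 billion

ECB balance sheet:
  Assets:      Securities +€93B, Foreign assets −€432B
  Liabilities: Bank reserves −€649B, Currency in circulation +€310B
Monetary base = currency + reserves: +€310B + (−€649B) = -€339 billion.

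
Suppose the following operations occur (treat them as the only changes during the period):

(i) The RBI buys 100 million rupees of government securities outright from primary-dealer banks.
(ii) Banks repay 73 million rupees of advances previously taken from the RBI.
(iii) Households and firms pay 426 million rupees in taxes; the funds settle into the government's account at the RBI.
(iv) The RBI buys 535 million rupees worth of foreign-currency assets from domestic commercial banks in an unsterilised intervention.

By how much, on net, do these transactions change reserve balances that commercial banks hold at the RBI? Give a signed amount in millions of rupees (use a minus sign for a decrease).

+136 million

OMO purchase (from banks) 100 million rupees: the RBI pays by crediting reserve accounts → +100M.
Discount-window repayment 73 million rupees: repayment is debited from reserves → −73M.
Government account inflow 426 million rupees: funds move from bank reserves into the government account → −426M.
FX purchase 535 million rupees: the RBI pays by crediting reserve accounts → +535M.
Net: 100 − 73 − 426 + 535 = +136 million.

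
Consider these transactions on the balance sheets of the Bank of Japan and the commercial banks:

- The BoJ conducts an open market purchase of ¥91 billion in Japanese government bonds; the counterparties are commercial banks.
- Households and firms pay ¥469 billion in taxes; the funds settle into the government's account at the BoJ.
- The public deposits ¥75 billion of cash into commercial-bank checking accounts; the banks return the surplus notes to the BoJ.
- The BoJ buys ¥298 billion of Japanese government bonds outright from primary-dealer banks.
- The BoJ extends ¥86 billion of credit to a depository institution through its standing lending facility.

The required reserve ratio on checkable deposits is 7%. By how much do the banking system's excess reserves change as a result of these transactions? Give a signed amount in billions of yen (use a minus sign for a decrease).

OMO purchase (from banks) ¥91 billion: reserves +¥91B, deposits 0.
Government account inflow ¥469 billion: reserves −¥469B, deposits −¥469B.
Currency deposit ¥75 billion: reserves +¥75B, deposits +¥75B.
OMO purchase (from banks) ¥298 billion: reserves +¥298B, deposits 0.
Discount-window loan ¥86 billion: reserves +¥86B, deposits 0.
Totals: Δreserves = +¥81B, Δdeposits = −¥394B.
Δrequired reserves = 7% × −¥394B = −¥27.58B.
Δexcess reserves = Δreserves − Δrequired = +¥81B − (−¥27.58B) = +¥108.58 billion.

+¥108.58 billion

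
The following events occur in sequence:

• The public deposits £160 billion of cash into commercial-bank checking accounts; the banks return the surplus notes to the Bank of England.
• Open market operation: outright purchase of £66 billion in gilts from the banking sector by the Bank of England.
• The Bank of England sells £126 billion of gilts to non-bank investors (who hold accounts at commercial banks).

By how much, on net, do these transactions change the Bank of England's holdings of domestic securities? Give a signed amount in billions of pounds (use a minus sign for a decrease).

-£60 billion

Bank of England balance sheet:
  Assets:      Securities −£60B
  Liabilities: Bank reserves +£100B, Currency in circulation −£160B
So the change in the Bank of England's holdings of domestic securities is -£60 billion.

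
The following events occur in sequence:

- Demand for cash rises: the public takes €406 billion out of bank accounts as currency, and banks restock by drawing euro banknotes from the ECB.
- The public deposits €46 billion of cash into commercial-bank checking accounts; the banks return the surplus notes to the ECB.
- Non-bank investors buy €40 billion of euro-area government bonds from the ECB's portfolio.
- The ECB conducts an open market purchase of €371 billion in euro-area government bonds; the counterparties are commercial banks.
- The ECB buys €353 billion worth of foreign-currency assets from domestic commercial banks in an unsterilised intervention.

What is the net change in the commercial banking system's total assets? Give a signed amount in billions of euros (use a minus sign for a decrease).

Currency withdrawal €406 billion: bank balance sheets shrink → −€406B.
Currency deposit €46 billion: bank balance sheets expand → +€46B.
Asset sale (to non-banks) €40 billion: bank balance sheets shrink → −€40B.
OMO purchase (from banks) €371 billion: just an asset swap on bank balance sheets → 0.
FX purchase €353 billion: just an asset swap on bank balance sheets → 0.
Net: −406 + 46 − 40 + 0 + 0 = -€400 billion.

-€400 billion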